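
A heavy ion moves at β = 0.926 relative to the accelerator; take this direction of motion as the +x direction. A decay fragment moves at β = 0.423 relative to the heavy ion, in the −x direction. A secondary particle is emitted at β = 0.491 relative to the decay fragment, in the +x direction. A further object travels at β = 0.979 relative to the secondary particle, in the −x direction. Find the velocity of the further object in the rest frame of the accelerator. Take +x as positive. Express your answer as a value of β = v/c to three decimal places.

β = -0.506

Apply u = (u' + v)/(1 + u'v/c²) successively, working outward toward the accelerator.
Start: velocity of the heavy ion relative to the accelerator = 0.9260c.
Compose with the decay fragment (u' = -0.423 in the heavy ion frame): u_1 = (-0.423 + 0.926) / (1 + (-0.423)·0.926) = 0.5030/0.6083 = 0.8269.
Compose with the secondary particle (u' = 0.491 in the decay fragment frame): u_2 = (0.491 + 0.827) / (1 + 0.491·0.827) = 1.3179/1.4060 = 0.9373.
Compose with the further object (u' = -0.979 in the secondary particle frame): u_3 = (-0.979 + 0.937) / (1 + (-0.979)·0.937) = -0.0417/0.0824 = -0.5060.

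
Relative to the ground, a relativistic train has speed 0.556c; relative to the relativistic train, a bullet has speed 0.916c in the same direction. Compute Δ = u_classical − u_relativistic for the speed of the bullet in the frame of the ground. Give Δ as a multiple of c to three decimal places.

Galilean: u_cl = 0.916 + 0.556 = 1.4720.
Relativistic: u_rel = (0.916 + 0.556) / (1 + 0.916·0.556) = 1.4720/1.5093 = 0.9753.
Δ = 1.4720 − 0.9753 = 0.4967.
(The classical prediction exceeds c; the relativistic result does not.)

Δ = 0.497c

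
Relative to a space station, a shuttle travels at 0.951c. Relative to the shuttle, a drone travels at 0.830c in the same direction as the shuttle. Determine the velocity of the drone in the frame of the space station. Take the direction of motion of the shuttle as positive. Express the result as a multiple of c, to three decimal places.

0.995c

With v = 0.951 and u' = 0.830 (in units of c),
u = (u' + v)/(1 + u'v/c²):
u = (0.830 + 0.951) / (1 + 0.830·0.951) = 1.7810/1.7893 = 0.9953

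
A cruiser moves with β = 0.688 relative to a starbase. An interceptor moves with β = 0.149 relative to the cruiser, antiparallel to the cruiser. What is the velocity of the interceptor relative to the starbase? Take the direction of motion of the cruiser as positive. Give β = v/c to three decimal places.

With v = 0.688 and u' = -0.149 (in units of c),
u = (u' + v)/(1 + u'v/c²):
u = (-0.149 + 0.688) / (1 + (-0.149)·0.688) = 0.5390/0.8975 = 0.6006

β = +0.601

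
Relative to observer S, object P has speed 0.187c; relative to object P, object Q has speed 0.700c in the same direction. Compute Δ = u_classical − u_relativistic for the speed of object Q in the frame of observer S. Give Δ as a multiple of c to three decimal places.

Galilean: u_cl = 0.700 + 0.187 = 0.8870.
Relativistic: u_rel = (0.700 + 0.187) / (1 + 0.700·0.187) = 0.8870/1.1309 = 0.7843.
Δ = 0.8870 − 0.7843 = 0.1027.

Δ = 0.103c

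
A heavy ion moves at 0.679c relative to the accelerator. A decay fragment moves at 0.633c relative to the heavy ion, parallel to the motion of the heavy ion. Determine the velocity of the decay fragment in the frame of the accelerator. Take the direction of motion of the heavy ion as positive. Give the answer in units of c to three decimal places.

0.918c

With v = 0.679 and u' = 0.633 (in units of c),
u = (u' + v)/(1 + u'v/c²):
u = (0.633 + 0.679) / (1 + 0.633·0.679) = 1.3120/1.4298 = 0.9176
(Galilean addition would give +1.312c, exceeding c.)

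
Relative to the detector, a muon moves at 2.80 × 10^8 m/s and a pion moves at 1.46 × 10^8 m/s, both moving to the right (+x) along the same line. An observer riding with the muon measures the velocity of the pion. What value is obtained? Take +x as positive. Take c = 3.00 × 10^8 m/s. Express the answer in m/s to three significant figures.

β_A = 0.933, β_B = 0.487 (dividing each by c = 3.00 × 10^8 m/s).
Transform to A's frame with the inverse velocity-addition law: u' = (u − v)/(1 − uv/c²), taking u = β_B and v = β_A.
u' = (0.487 − 0.933) / (1 − (0.933)(0.487)) = -0.4467/0.5458 = -0.8184.
u' = -0.8184 × 3.00 × 10^8 m/s.

-2.46 × 10^8 m/s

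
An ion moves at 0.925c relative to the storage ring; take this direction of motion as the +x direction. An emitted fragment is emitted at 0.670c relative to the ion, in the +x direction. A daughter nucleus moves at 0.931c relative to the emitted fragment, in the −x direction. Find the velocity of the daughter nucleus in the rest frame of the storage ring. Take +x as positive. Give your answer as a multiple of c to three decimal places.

Apply u = (u' + v)/(1 + u'v/c²) successively, working outward toward the storage ring.
Start: velocity of the ion relative to the storage ring = 0.9250c.
Compose with the emitted fragment (u' = 0.670 in the ion frame): u_1 = (0.670 + 0.925) / (1 + 0.670·0.925) = 1.5950/1.6198 = 0.9847.
Compose with the daughter nucleus (u' = -0.931 in the emitted fragment frame): u_2 = (-0.931 + 0.985) / (1 + (-0.931)·0.985) = 0.0537/0.0832 = 0.6455.

+0.645c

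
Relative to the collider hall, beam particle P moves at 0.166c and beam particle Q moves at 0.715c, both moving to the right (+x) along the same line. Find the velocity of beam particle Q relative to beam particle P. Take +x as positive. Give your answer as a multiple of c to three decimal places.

β_A = 0.166, β_B = 0.715.
Transform to A's frame with the inverse velocity-addition law: u' = (u − v)/(1 − uv/c²), taking u = β_B and v = β_A.
u' = (0.715 − 0.166) / (1 − (0.166)(0.715)) = 0.5490/0.8813 = 0.6229.

+0.623c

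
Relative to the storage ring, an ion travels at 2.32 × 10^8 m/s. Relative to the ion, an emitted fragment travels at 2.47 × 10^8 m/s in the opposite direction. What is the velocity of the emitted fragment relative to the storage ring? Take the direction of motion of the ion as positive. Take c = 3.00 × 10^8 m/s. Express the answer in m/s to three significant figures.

-4.13 × 10^7 m/s

In units of c (dividing by 3.00 × 10^8 m/s): v = 0.773, u' = -0.823.
u = (u' + v)/(1 + u'v/c²):
u = (-0.823 + 0.773) / (1 + (-0.823)·0.773) = -0.0500/0.3633 = -0.1376
Converting back: u = -0.1376 × 3.00 × 10^8 m/s.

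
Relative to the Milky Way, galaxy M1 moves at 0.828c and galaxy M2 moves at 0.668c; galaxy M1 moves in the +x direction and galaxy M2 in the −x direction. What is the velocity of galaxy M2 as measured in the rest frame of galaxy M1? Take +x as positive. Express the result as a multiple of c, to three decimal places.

-0.963c

β_A = 0.828, β_B = -0.668.
Transform to A's frame with the inverse velocity-addition law: u' = (u − v)/(1 − uv/c²), taking u = β_B and v = β_A.
u' = (-0.668 − 0.828) / (1 − (0.828)(-0.668)) = -1.4960/1.5531 = -0.9632.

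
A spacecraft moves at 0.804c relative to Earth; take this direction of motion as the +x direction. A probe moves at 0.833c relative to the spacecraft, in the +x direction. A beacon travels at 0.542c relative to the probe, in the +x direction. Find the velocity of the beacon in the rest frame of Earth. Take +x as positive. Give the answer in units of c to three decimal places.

Apply u = (u' + v)/(1 + u'v/c²) successively, working outward toward Earth.
Start: velocity of the spacecraft relative to Earth = 0.8040c.
Compose with the probe (u' = 0.833 in the spacecraft frame): u_1 = (0.833 + 0.804) / (1 + 0.833·0.804) = 1.6370/1.6697 = 0.9804.
Compose with the beacon (u' = 0.542 in the probe frame): u_2 = (0.542 + 0.980) / (1 + 0.542·0.980) = 1.5224/1.5314 = 0.9941.

0.994c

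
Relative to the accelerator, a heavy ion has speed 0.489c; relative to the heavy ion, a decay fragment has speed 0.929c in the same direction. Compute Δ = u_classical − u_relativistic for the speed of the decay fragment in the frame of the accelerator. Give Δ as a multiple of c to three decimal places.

Δ = 0.443c

Galilean: u_cl = 0.929 + 0.489 = 1.4180.
Relativistic: u_rel = (0.929 + 0.489) / (1 + 0.929·0.489) = 1.4180/1.4543 = 0.9751.
Δ = 1.4180 − 0.9751 = 0.4429.
(The classical prediction exceeds c; the relativistic result does not.)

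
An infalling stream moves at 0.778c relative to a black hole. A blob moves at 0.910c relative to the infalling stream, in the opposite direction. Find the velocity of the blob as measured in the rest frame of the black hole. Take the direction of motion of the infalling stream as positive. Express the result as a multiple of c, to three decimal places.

With v = 0.778 and u' = -0.910 (in units of c),
u = (u' + v)/(1 + u'v/c²):
u = (-0.910 + 0.778) / (1 + (-0.910)·0.778) = -0.1320/0.2920 = -0.4520

-0.452c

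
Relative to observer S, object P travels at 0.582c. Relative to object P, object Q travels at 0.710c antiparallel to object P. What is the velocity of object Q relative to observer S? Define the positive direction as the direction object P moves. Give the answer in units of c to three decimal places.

With v = 0.582 and u' = -0.710 (in units of c),
u = (u' + v)/(1 + u'v/c²):
u = (-0.710 + 0.582) / (1 + (-0.710)·0.582) = -0.1280/0.5868 = -0.2181
(Galilean addition would give -0.128c.)

-0.218c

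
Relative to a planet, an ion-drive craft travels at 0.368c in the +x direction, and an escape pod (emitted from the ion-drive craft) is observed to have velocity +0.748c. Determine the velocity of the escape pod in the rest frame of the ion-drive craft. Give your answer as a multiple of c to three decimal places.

+0.524c

Invert the composition law: u' = (u − v)/(1 − uv/c²).
u' = (0.748 − 0.368) / (1 − (0.748)(0.368)) = 0.3800/0.7247 = 0.5243.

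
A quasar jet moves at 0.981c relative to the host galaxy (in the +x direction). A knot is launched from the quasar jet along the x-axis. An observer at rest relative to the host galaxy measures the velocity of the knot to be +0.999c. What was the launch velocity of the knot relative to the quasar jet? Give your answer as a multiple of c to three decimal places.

Invert the composition law: u' = (u − v)/(1 − uv/c²).
u' = (0.999 − 0.981) / (1 − (0.999)(0.981)) = 0.0180/0.0200 = 0.9009.

+0.901c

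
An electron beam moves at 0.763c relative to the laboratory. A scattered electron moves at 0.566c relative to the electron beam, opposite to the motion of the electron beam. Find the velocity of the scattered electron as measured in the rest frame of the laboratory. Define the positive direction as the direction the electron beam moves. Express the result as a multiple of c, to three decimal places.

With v = 0.763 and u' = -0.566 (in units of c),
u = (u' + v)/(1 + u'v/c²):
u = (-0.566 + 0.763) / (1 + (-0.566)·0.763) = 0.1970/0.5681 = 0.3467

+0.347c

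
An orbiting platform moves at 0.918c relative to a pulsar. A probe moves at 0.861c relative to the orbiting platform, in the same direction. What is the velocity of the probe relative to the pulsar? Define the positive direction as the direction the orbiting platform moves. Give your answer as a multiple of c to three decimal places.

0.994c

With v = 0.918 and u' = 0.861 (in units of c),
u = (u' + v)/(1 + u'v/c²):
u = (0.861 + 0.918) / (1 + 0.861·0.918) = 1.7790/1.7904 = 0.9936
(Galilean addition would give +1.779c, exceeding c.)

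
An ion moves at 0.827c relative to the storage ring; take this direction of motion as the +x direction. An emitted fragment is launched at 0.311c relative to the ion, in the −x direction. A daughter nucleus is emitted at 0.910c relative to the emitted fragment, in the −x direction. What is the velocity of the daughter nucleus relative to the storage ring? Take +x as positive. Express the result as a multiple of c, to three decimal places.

-0.585c

Apply u = (u' + v)/(1 + u'v/c²) successively, working outward toward the storage ring.
Start: velocity of the ion relative to the storage ring = 0.8270c.
Compose with the emitted fragment (u' = -0.311 in the ion frame): u_1 = (-0.311 + 0.827) / (1 + (-0.311)·0.827) = 0.5160/0.7428 = 0.6947.
Compose with the daughter nucleus (u' = -0.910 in the emitted fragment frame): u_2 = (-0.910 + 0.695) / (1 + (-0.910)·0.695) = -0.2153/0.3679 = -0.5854.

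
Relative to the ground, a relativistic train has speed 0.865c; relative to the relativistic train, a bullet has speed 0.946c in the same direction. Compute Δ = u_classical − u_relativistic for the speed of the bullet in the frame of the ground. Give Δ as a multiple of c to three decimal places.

Galilean: u_cl = 0.946 + 0.865 = 1.8110.
Relativistic: u_rel = (0.946 + 0.865) / (1 + 0.946·0.865) = 1.8110/1.8183 = 0.9960.
Δ = 1.8110 − 0.9960 = 0.8150.
(The classical prediction exceeds c; the relativistic result does not.)

Δ = 0.815c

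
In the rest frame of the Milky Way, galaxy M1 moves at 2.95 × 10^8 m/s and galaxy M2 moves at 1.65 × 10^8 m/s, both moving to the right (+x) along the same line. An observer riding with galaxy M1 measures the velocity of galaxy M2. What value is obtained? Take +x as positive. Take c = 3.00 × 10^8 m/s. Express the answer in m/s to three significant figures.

β_A = 0.983, β_B = 0.550 (dividing each by c = 3.00 × 10^8 m/s).
Transform to A's frame with the inverse velocity-addition law: u' = (u − v)/(1 − uv/c²), taking u = β_B and v = β_A.
u' = (0.550 − 0.983) / (1 − (0.983)(0.550)) = -0.4333/0.4592 = -0.9437.
u' = -0.9437 × 3.00 × 10^8 m/s.

-2.83 × 10^8 m/s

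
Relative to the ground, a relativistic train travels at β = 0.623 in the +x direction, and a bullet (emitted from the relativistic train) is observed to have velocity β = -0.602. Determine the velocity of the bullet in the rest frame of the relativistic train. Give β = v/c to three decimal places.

Invert the composition law: u' = (u − v)/(1 − uv/c²).
u' = (-0.602 − 0.623) / (1 − (-0.602)(0.623)) = -1.2250/1.3750 = -0.8909.

β = -0.891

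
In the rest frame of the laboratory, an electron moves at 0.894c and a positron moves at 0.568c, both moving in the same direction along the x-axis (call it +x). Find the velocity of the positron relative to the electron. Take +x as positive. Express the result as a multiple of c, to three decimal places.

-0.662c

β_A = 0.894, β_B = 0.568.
Transform to A's frame with the inverse velocity-addition law: u' = (u − v)/(1 − uv/c²), taking u = β_B and v = β_A.
u' = (0.568 − 0.894) / (1 − (0.894)(0.568)) = -0.3260/0.4922 = -0.6623.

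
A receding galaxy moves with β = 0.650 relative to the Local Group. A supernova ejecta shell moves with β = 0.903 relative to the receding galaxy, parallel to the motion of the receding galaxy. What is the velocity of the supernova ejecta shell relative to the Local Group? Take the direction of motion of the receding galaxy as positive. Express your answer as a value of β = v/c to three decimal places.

With v = 0.650 and u' = 0.903 (in units of c),
u = (u' + v)/(1 + u'v/c²):
u = (0.903 + 0.650) / (1 + 0.903·0.650) = 1.5530/1.5870 = 0.9786

β = 0.979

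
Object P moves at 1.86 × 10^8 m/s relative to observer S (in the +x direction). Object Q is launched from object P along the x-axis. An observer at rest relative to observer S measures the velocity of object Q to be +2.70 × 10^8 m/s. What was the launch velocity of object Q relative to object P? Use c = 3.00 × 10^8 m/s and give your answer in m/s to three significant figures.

+1.90 × 10^8 m/s

v = 0.620c, u = 0.900c.
Invert the composition law: u' = (u − v)/(1 − uv/c²).
u' = (0.900 − 0.620) / (1 − (0.900)(0.620)) = 0.2800/0.4420 = 0.6335.
u' = 0.6335 × 3.00 × 10^8 m/s.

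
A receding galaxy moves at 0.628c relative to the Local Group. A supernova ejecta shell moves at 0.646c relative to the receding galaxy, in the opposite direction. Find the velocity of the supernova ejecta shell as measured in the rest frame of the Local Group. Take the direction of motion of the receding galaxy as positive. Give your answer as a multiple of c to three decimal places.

-0.030c

With v = 0.628 and u' = -0.646 (in units of c),
u = (u' + v)/(1 + u'v/c²):
u = (-0.646 + 0.628) / (1 + (-0.646)·0.628) = -0.0180/0.5943 = -0.0303
(Galilean addition would give -0.018c.)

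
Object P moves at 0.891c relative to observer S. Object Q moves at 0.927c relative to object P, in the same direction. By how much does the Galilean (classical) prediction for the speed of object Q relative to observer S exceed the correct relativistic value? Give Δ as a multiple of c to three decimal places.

Δ = 0.822c

Galilean: u_cl = 0.927 + 0.891 = 1.8180.
Relativistic: u_rel = (0.927 + 0.891) / (1 + 0.927·0.891) = 1.8180/1.8260 = 0.9956.
Δ = 1.8180 − 0.9956 = 0.8224.
(The classical prediction exceeds c; the relativistic result does not.)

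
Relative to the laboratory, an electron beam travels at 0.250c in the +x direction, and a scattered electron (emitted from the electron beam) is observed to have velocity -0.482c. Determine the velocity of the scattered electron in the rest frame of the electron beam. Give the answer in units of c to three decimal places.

-0.653c

Invert the composition law: u' = (u − v)/(1 − uv/c²).
u' = (-0.482 − 0.250) / (1 − (-0.482)(0.250)) = -0.7320/1.1205 = -0.6533.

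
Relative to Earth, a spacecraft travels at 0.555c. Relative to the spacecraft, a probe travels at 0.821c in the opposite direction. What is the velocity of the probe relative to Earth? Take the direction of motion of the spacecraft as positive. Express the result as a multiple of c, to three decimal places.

With v = 0.555 and u' = -0.821 (in units of c),
u = (u' + v)/(1 + u'v/c²):
u = (-0.821 + 0.555) / (1 + (-0.821)·0.555) = -0.2660/0.5443 = -0.4887

-0.489c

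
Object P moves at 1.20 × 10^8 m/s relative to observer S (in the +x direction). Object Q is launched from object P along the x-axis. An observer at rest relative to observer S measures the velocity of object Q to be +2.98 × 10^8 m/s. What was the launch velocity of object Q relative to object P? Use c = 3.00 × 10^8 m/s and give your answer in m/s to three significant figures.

v = 0.400c, u = 0.993c.
Invert the composition law: u' = (u − v)/(1 − uv/c²).
u' = (0.993 − 0.400) / (1 − (0.993)(0.400)) = 0.5933/0.6027 = 0.9845.
u' = 0.9845 × 3.00 × 10^8 m/s.

+2.95 × 10^8 m/s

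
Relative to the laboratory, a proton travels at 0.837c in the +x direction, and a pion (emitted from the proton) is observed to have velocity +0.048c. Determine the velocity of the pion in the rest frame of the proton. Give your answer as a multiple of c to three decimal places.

Invert the composition law: u' = (u − v)/(1 − uv/c²).
u' = (0.048 − 0.837) / (1 − (0.048)(0.837)) = -0.7890/0.9598 = -0.8220.

-0.822c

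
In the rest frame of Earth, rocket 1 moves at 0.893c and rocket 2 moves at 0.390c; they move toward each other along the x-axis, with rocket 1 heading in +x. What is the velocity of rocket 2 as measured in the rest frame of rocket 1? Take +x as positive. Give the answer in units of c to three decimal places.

-0.952c

β_A = 0.893, β_B = -0.390.
Transform to A's frame with the inverse velocity-addition law: u' = (u − v)/(1 − uv/c²), taking u = β_B and v = β_A.
u' = (-0.390 − 0.893) / (1 − (0.893)(-0.390)) = -1.2830/1.3483 = -0.9516.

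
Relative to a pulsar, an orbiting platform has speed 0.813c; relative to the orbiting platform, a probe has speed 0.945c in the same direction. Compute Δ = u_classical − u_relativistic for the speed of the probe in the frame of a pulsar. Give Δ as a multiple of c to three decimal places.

Δ = 0.764c

Galilean: u_cl = 0.945 + 0.813 = 1.7580.
Relativistic: u_rel = (0.945 + 0.813) / (1 + 0.945·0.813) = 1.7580/1.7683 = 0.9942.
Δ = 1.7580 − 0.9942 = 0.7638.
(The classical prediction exceeds c; the relativistic result does not.)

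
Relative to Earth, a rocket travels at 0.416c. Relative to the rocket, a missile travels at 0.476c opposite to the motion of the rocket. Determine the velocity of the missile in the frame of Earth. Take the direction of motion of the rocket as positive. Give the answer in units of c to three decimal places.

-0.075c

With v = 0.416 and u' = -0.476 (in units of c),
u = (u' + v)/(1 + u'v/c²):
u = (-0.476 + 0.416) / (1 + (-0.476)·0.416) = -0.0600/0.8020 = -0.0748
(Galilean addition would give -0.060c.)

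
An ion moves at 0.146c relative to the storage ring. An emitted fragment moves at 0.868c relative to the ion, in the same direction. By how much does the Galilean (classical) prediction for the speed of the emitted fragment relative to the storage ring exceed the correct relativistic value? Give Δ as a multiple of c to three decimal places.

Galilean: u_cl = 0.868 + 0.146 = 1.0140.
Relativistic: u_rel = (0.868 + 0.146) / (1 + 0.868·0.146) = 1.0140/1.1267 = 0.9000.
Δ = 1.0140 − 0.9000 = 0.1140.
(The classical prediction exceeds c; the relativistic result does not.)

Δ = 0.114c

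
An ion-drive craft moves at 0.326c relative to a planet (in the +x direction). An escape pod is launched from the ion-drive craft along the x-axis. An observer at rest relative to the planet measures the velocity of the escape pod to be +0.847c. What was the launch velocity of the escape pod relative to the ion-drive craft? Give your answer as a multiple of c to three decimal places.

Invert the composition law: u' = (u − v)/(1 − uv/c²).
u' = (0.847 − 0.326) / (1 − (0.847)(0.326)) = 0.5210/0.7239 = 0.7197.

+0.720c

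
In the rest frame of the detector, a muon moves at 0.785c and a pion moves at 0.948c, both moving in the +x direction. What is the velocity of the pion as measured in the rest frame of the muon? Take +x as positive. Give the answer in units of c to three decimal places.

+0.637c

β_A = 0.785, β_B = 0.948.
Transform to A's frame with the inverse velocity-addition law: u' = (u − v)/(1 − uv/c²), taking u = β_B and v = β_A.
u' = (0.948 − 0.785) / (1 − (0.785)(0.948)) = 0.1630/0.2558 = 0.6372.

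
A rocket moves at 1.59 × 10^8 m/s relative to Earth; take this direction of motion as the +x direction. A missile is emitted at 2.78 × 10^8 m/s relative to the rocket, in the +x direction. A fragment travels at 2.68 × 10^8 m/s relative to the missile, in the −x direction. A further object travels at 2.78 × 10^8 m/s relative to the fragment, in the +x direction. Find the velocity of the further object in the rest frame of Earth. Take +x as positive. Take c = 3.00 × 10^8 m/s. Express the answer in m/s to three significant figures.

+2.95 × 10^8 m/s

Apply u = (u' + v)/(1 + u'v/c²) successively, working outward toward Earth.
(Dividing each given speed by c = 3.00 × 10^8 m/s to work in units of c.)
Start: velocity of the rocket relative to Earth = 0.5300c.
Compose with the missile (u' = 0.927 in the rocket frame): u_1 = (0.927 + 0.530) / (1 + 0.927·0.530) = 1.4567/1.4911 = 0.9769.
Compose with the fragment (u' = -0.893 in the missile frame): u_2 = (-0.893 + 0.977) / (1 + (-0.893)·0.977) = 0.0836/0.1273 = 0.6563.
Compose with the further object (u' = 0.927 in the fragment frame): u_3 = (0.927 + 0.656) / (1 + 0.927·0.656) = 1.5829/1.6081 = 0.9843.
So u = 0.9843 × 3.00 × 10^8 m/s.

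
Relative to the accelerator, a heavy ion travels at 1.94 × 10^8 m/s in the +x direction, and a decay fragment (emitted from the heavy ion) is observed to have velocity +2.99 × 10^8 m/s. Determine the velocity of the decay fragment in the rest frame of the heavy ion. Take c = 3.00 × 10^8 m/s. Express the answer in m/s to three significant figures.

v = 0.647c, u = 0.997c.
Invert the composition law: u' = (u − v)/(1 − uv/c²).
u' = (0.997 − 0.647) / (1 − (0.997)(0.647)) = 0.3500/0.3555 = 0.9846.
u' = 0.9846 × 3.00 × 10^8 m/s.

+2.95 × 10^8 m/s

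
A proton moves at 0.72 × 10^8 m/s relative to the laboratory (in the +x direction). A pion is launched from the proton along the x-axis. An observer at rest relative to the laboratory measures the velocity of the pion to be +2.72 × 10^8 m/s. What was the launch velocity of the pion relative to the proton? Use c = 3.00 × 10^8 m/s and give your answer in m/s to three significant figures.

v = 0.240c, u = 0.907c.
Invert the composition law: u' = (u − v)/(1 − uv/c²).
u' = (0.907 − 0.240) / (1 − (0.907)(0.240)) = 0.6667/0.7824 = 0.8521.
u' = 0.8521 × 3.00 × 10^8 m/s.

+2.56 × 10^8 m/s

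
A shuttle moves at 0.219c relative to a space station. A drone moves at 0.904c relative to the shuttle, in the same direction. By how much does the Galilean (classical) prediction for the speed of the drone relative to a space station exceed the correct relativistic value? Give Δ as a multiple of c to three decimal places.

Δ = 0.186c

Galilean: u_cl = 0.904 + 0.219 = 1.1230.
Relativistic: u_rel = (0.904 + 0.219) / (1 + 0.904·0.219) = 1.1230/1.1980 = 0.9374.
Δ = 1.1230 − 0.9374 = 0.1856.
(The classical prediction exceeds c; the relativistic result does not.)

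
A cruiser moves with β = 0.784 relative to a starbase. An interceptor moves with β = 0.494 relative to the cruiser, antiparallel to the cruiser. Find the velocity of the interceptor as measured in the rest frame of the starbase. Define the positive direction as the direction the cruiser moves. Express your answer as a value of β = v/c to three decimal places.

β = +0.473

With v = 0.784 and u' = -0.494 (in units of c),
u = (u' + v)/(1 + u'v/c²):
u = (-0.494 + 0.784) / (1 + (-0.494)·0.784) = 0.2900/0.6127 = 0.4733
(Galilean addition would give +0.290c.)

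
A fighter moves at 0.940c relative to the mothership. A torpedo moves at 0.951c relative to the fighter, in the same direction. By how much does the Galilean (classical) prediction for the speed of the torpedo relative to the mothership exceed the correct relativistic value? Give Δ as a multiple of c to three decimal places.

Δ = 0.893c

Galilean: u_cl = 0.951 + 0.940 = 1.8910.
Relativistic: u_rel = (0.951 + 0.940) / (1 + 0.951·0.940) = 1.8910/1.8939 = 0.9984.
Δ = 1.8910 − 0.9984 = 0.8926.
(The classical prediction exceeds c; the relativistic result does not.)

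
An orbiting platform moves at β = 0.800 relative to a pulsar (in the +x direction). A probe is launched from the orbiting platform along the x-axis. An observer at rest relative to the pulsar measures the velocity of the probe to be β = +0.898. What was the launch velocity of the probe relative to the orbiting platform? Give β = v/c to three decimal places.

β = +0.348

Invert the composition law: u' = (u − v)/(1 − uv/c²).
u' = (0.898 − 0.800) / (1 − (0.898)(0.800)) = 0.0980/0.2816 = 0.3480.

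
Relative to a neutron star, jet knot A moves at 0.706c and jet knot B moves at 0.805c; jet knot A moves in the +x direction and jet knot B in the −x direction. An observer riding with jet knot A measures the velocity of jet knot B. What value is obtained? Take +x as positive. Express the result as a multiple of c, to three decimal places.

-0.963c

β_A = 0.706, β_B = -0.805.
Transform to A's frame with the inverse velocity-addition law: u' = (u − v)/(1 − uv/c²), taking u = β_B and v = β_A.
u' = (-0.805 − 0.706) / (1 − (0.706)(-0.805)) = -1.5110/1.5683 = -0.9634.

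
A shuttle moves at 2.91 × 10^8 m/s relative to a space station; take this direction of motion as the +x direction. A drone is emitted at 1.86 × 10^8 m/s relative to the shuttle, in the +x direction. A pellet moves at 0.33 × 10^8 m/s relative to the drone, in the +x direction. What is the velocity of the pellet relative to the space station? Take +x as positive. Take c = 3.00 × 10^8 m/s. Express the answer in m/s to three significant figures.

Apply u = (u' + v)/(1 + u'v/c²) successively, working outward toward the space station.
(Dividing each given speed by c = 3.00 × 10^8 m/s to work in units of c.)
Start: velocity of the shuttle relative to the space station = 0.9700c.
Compose with the drone (u' = 0.620 in the shuttle frame): u_1 = (0.620 + 0.970) / (1 + 0.620·0.970) = 1.5900/1.6014 = 0.9929.
Compose with the pellet (u' = 0.110 in the drone frame): u_2 = (0.110 + 0.993) / (1 + 0.110·0.993) = 1.1029/1.1092 = 0.9943.
So u = 0.9943 × 3.00 × 10^8 m/s.

2.98 × 10^8 m/s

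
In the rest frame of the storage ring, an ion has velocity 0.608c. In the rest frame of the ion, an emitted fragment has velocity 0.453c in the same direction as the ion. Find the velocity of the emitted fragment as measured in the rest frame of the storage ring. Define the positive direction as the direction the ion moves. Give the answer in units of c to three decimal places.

With v = 0.608 and u' = 0.453 (in units of c),
u = (u' + v)/(1 + u'v/c²):
u = (0.453 + 0.608) / (1 + 0.453·0.608) = 1.0610/1.2754 = 0.8319

0.832c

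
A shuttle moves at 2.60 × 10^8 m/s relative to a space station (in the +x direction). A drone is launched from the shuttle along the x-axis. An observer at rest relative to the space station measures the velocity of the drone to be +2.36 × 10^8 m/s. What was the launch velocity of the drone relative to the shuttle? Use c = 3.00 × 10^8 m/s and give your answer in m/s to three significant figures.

-7.54 × 10^7 m/s

v = 0.867c, u = 0.787c.
Invert the composition law: u' = (u − v)/(1 − uv/c²).
u' = (0.787 − 0.867) / (1 − (0.787)(0.867)) = -0.0800/0.3182 = -0.2514.
u' = -0.2514 × 3.00 × 10^8 m/s.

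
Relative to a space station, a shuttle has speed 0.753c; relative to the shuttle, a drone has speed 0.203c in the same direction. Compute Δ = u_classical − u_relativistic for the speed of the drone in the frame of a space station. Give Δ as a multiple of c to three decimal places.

Galilean: u_cl = 0.203 + 0.753 = 0.9560.
Relativistic: u_rel = (0.203 + 0.753) / (1 + 0.203·0.753) = 0.9560/1.1529 = 0.8292.
Δ = 0.9560 − 0.8292 = 0.1268.

Δ = 0.127c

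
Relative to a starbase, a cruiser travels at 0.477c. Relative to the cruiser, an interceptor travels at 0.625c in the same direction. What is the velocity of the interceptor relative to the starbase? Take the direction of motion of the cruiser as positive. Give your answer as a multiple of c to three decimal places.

With v = 0.477 and u' = 0.625 (in units of c),
u = (u' + v)/(1 + u'v/c²):
u = (0.625 + 0.477) / (1 + 0.625·0.477) = 1.1020/1.2981 = 0.8489

0.849c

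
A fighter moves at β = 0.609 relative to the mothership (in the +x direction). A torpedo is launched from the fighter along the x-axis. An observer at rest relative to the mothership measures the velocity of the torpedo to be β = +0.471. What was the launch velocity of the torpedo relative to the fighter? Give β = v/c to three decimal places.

Invert the composition law: u' = (u − v)/(1 − uv/c²).
u' = (0.471 − 0.609) / (1 − (0.471)(0.609)) = -0.1380/0.7132 = -0.1935.

β = -0.194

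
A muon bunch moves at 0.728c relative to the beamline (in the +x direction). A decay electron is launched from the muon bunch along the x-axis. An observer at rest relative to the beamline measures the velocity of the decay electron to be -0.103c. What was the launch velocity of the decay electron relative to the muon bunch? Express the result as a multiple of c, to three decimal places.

-0.773c

Invert the composition law: u' = (u − v)/(1 − uv/c²).
u' = (-0.103 − 0.728) / (1 − (-0.103)(0.728)) = -0.8310/1.0750 = -0.7730.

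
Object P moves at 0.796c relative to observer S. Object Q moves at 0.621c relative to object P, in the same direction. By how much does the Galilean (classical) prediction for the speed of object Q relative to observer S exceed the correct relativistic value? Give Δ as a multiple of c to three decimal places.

Galilean: u_cl = 0.621 + 0.796 = 1.4170.
Relativistic: u_rel = (0.621 + 0.796) / (1 + 0.621·0.796) = 1.4170/1.4943 = 0.9483.
Δ = 1.4170 − 0.9483 = 0.4687.
(The classical prediction exceeds c; the relativistic result does not.)

Δ = 0.469c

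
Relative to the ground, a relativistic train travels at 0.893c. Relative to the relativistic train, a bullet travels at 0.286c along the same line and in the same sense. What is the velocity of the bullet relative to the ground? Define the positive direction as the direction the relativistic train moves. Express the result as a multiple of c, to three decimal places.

With v = 0.893 and u' = 0.286 (in units of c),
u = (u' + v)/(1 + u'v/c²):
u = (0.286 + 0.893) / (1 + 0.286·0.893) = 1.1790/1.2554 = 0.9391

0.939c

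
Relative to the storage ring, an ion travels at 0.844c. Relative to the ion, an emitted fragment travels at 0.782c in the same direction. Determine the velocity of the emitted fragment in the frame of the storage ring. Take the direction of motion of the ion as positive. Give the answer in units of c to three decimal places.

0.980c

With v = 0.844 and u' = 0.782 (in units of c),
u = (u' + v)/(1 + u'v/c²):
u = (0.782 + 0.844) / (1 + 0.782·0.844) = 1.6260/1.6600 = 0.9795
(Galilean addition would give +1.626c, exceeding c.)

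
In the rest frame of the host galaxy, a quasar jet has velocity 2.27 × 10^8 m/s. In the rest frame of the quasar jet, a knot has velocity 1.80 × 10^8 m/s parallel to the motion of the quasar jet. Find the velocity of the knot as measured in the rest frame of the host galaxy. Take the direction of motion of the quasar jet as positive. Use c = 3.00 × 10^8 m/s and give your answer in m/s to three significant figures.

2.80 × 10^8 m/s

In units of c (dividing by 3.00 × 10^8 m/s): v = 0.757, u' = 0.600.
u = (u' + v)/(1 + u'v/c²):
u = (0.600 + 0.757) / (1 + 0.600·0.757) = 1.3567/1.4540 = 0.9331
Converting back: u = 0.9331 × 3.00 × 10^8 m/s.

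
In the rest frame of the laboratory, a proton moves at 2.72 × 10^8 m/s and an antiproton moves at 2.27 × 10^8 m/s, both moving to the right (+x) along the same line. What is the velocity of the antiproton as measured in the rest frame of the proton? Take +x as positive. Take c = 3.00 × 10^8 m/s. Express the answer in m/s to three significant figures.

-1.43 × 10^8 m/s

β_A = 0.907, β_B = 0.757 (dividing each by c = 3.00 × 10^8 m/s).
Transform to A's frame with the inverse velocity-addition law: u' = (u − v)/(1 − uv/c²), taking u = β_B and v = β_A.
u' = (0.757 − 0.907) / (1 − (0.907)(0.757)) = -0.1500/0.3140 = -0.4778.
u' = -0.4778 × 3.00 × 10^8 m/s.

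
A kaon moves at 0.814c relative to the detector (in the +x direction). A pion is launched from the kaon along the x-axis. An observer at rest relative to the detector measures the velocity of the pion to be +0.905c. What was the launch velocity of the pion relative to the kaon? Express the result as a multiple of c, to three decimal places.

Invert the composition law: u' = (u − v)/(1 − uv/c²).
u' = (0.905 − 0.814) / (1 − (0.905)(0.814)) = 0.0910/0.2633 = 0.3456.

+0.346c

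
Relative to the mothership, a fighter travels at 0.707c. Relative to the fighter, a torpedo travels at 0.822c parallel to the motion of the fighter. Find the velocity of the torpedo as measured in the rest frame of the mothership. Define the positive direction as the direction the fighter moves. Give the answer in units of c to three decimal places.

0.967c

With v = 0.707 and u' = 0.822 (in units of c),
u = (u' + v)/(1 + u'v/c²):
u = (0.822 + 0.707) / (1 + 0.822·0.707) = 1.5290/1.5812 = 0.9670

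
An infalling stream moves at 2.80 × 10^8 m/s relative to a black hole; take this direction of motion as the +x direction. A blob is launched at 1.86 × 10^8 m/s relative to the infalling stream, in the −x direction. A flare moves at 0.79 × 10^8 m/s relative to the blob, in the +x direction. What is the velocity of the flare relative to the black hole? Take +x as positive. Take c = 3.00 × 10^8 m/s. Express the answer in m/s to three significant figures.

+2.53 × 10^8 m/s

Apply u = (u' + v)/(1 + u'v/c²) successively, working outward toward the black hole.
(Dividing each given speed by c = 3.00 × 10^8 m/s to work in units of c.)
Start: velocity of the infalling stream relative to the black hole = 0.9333c.
Compose with the blob (u' = -0.620 in the infalling stream frame): u_1 = (-0.620 + 0.933) / (1 + (-0.620)·0.933) = 0.3133/0.4213 = 0.7437.
Compose with the flare (u' = 0.263 in the blob frame): u_2 = (0.263 + 0.744) / (1 + 0.263·0.744) = 1.0070/1.1958 = 0.8421.
So u = 0.8421 × 3.00 × 10^8 m/s.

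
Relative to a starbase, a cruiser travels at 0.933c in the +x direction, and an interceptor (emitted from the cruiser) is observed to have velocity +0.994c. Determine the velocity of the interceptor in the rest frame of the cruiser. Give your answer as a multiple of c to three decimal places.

Invert the composition law: u' = (u − v)/(1 − uv/c²).
u' = (0.994 − 0.933) / (1 − (0.994)(0.933)) = 0.0610/0.0726 = 0.8402.

+0.840c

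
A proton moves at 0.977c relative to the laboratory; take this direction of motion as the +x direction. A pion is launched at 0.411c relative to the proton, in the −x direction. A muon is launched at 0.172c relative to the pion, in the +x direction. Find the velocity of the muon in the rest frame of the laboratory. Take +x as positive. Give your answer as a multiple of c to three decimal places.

Apply u = (u' + v)/(1 + u'v/c²) successively, working outward toward the laboratory.
Start: velocity of the proton relative to the laboratory = 0.9770c.
Compose with the pion (u' = -0.411 in the proton frame): u_1 = (-0.411 + 0.977) / (1 + (-0.411)·0.977) = 0.5660/0.5985 = 0.9458.
Compose with the muon (u' = 0.172 in the pion frame): u_2 = (0.172 + 0.946) / (1 + 0.172·0.946) = 1.1178/1.1627 = 0.9614.

+0.961c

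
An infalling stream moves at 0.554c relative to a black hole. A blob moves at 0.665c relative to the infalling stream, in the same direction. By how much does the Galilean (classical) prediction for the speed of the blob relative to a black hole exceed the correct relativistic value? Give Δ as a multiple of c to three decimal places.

Galilean: u_cl = 0.665 + 0.554 = 1.2190.
Relativistic: u_rel = (0.665 + 0.554) / (1 + 0.665·0.554) = 1.2190/1.3684 = 0.8908.
Δ = 1.2190 − 0.8908 = 0.3282.
(The classical prediction exceeds c; the relativistic result does not.)

Δ = 0.328c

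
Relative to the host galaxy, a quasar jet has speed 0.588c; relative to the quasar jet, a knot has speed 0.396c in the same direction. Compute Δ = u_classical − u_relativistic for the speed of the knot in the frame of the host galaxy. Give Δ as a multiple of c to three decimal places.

Δ = 0.186c

Galilean: u_cl = 0.396 + 0.588 = 0.9840.
Relativistic: u_rel = (0.396 + 0.588) / (1 + 0.396·0.588) = 0.9840/1.2328 = 0.7982.
Δ = 0.9840 − 0.7982 = 0.1858.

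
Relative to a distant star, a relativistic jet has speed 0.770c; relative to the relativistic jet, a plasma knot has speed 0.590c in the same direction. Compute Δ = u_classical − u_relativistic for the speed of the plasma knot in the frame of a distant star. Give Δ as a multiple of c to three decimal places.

Δ = 0.425c

Galilean: u_cl = 0.590 + 0.770 = 1.3600.
Relativistic: u_rel = (0.590 + 0.770) / (1 + 0.590·0.770) = 1.3600/1.4543 = 0.9352.
Δ = 1.3600 − 0.9352 = 0.4248.
(The classical prediction exceeds c; the relativistic result does not.)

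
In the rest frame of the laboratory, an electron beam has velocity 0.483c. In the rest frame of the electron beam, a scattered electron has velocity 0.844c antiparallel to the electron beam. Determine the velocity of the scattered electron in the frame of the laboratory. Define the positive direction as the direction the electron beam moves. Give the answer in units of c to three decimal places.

-0.609c

With v = 0.483 and u' = -0.844 (in units of c),
u = (u' + v)/(1 + u'v/c²):
u = (-0.844 + 0.483) / (1 + (-0.844)·0.483) = -0.3610/0.5923 = -0.6094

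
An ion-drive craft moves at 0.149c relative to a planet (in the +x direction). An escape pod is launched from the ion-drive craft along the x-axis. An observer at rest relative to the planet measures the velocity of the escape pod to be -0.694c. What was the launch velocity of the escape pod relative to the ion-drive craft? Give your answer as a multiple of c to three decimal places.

Invert the composition law: u' = (u − v)/(1 − uv/c²).
u' = (-0.694 − 0.149) / (1 − (-0.694)(0.149)) = -0.8430/1.1034 = -0.7640.

-0.764c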